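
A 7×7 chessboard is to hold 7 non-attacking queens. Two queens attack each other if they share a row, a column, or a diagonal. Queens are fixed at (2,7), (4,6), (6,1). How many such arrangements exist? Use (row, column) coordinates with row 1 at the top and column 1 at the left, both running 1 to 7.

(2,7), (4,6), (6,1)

1

Branch on row 1: col 2 → 0; col 4 → 0; col 5 → 1.
Sum: 0 + 0 + 1 = 1.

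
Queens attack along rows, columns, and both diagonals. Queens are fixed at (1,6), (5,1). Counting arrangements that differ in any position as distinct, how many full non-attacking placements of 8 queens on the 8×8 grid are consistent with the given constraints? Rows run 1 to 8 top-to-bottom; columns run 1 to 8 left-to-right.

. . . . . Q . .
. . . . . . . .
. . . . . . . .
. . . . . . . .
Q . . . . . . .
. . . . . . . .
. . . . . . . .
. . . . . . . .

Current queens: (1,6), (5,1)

4

Branch on row 2: col 2 → 0; col 3 → 3; col 8 → 1.
Sum: 0 + 3 + 1 = 4.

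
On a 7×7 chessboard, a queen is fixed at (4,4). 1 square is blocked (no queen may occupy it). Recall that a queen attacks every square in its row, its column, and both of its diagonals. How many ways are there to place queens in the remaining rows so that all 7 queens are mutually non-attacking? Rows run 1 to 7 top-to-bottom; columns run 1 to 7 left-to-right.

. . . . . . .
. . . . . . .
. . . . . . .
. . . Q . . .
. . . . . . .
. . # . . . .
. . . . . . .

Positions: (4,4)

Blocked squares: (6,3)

6

Branch on row 1: col 2 → 0; col 3 → 2; col 5 → 2; col 6 → 2.
Sum: 0 + 2 + 2 + 2 = 6.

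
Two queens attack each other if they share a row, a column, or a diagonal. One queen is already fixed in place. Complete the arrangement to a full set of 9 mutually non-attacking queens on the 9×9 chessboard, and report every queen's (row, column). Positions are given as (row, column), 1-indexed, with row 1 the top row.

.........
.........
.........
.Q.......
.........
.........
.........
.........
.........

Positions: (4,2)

(1,4) (2,7) (3,9) (4,2) (5,6) (6,1) (7,3) (8,5) (9,8)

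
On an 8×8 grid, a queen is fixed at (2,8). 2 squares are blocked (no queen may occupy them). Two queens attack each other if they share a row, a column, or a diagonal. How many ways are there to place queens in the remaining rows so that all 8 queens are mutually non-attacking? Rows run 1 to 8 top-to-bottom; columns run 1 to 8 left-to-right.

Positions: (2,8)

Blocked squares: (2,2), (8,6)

7

Branch on row 1: col 1 → 0; col 2 → 1; col 3 → 1; col 4 → 2; col 5 → 2; col 6 → 1.
Sum: 0 + 1 + 1 + 2 + 2 + 1 = 7.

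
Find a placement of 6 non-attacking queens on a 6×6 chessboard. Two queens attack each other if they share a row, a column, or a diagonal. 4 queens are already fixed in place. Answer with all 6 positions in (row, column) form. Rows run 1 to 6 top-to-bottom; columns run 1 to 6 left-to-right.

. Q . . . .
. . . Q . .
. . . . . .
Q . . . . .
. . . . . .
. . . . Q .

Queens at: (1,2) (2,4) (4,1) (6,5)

(1,2) (2,4) (3,6) (4,1) (5,3) (6,5)

Row 3: attacked by (1,2)→{2,4}; (2,4)→{3,4,5}; (4,1)→{1,2}; (6,5)→{2,5}. Safe: 6. Place at column 6.
Row 5: attacked by (1,2)→{2,6}; (2,4)→{1,4}; (3,6)→{4,6}; (4,1)→{1,2}; (6,5)→{4,5,6}. Safe: 3. Place at column 3.
Columns [2, 4, 6, 1, 3, 5], r−c [-1, -2, -3, 3, 2, 1], r+c [3, 6, 9, 5, 8, 11] are all distinct, so no two queens attack.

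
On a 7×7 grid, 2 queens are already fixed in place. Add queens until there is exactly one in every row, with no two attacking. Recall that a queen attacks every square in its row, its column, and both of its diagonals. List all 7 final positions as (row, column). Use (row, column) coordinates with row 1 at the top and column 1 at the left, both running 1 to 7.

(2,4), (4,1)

(1,2) (2,4) (3,6) (4,1) (5,3) (6,5) (7,7)

Row 1: attacked by (2,4)→{3,4,5}; (4,1)→{1,4}. Safe: 2, 6, 7. Place at column 2.
Row 3: attacked by (1,2)→{2,4}; (2,4)→{3,4,5}; (4,1)→{1,2}. Safe: 6, 7. Place at column 6.
Row 5: attacked by (1,2)→{2,6}; (2,4)→{1,4,7}; (3,6)→{4,6}; (4,1)→{1,2}. Safe: 3, 5. Place at column 3.
Row 6: attacked by (1,2)→{2,7}; (2,4)→{4}; (3,6)→{3,6}; (4,1)→{1,3}; (5,3)→{2,3,4}. Safe: 5. Place at column 5.
Row 7: attacked by (1,2)→{2}; (2,4)→{4}; (3,6)→{2,6}; (4,1)→{1,4}; (5,3)→{1,3,5}; (6,5)→{4,5,6}. Safe: 7. Place at column 7.
Columns [2, 4, 6, 1, 3, 5, 7], r−c [-1, -2, -3, 3, 2, 1, 0], r+c [3, 6, 9, 5, 8, 11, 14] are all distinct, so no two queens attack.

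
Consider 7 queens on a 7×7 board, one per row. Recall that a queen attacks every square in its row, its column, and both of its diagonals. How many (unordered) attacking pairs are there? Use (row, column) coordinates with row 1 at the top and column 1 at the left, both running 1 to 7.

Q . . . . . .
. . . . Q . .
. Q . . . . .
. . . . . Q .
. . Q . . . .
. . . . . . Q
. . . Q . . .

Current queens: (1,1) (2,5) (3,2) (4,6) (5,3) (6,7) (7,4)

All columns are distinct and no two queens satisfy |Δrow| = |Δcol|, so no pair attacks.

0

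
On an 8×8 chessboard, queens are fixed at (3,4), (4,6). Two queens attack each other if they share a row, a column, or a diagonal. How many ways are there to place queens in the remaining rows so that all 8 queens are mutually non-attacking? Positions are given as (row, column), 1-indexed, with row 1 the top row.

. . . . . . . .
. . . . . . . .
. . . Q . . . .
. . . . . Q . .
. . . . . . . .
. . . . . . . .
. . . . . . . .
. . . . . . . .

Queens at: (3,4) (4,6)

Branch on row 1: col 1 → 1; col 5 → 2; col 7 → 0; col 8 → 0.
Sum: 1 + 2 + 0 + 0 = 3.

3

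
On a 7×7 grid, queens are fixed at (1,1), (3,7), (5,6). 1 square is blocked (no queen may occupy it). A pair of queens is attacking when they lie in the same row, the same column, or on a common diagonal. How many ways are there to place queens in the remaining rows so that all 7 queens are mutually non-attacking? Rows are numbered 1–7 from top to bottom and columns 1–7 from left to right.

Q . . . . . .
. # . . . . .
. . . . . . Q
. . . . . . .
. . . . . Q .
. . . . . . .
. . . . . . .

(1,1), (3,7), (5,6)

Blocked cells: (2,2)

1

Branch on row 2: col 4 → 1; col 5 → 0.
Sum: 1 + 0 = 1.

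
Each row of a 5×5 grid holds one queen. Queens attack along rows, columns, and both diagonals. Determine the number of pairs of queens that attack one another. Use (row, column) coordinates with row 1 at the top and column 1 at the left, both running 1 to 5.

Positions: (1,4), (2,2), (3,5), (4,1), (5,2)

Same column: (2,2)–(5,2) (column 2).
Same diagonal: (1,4)–(4,1) (|1−4| = |4−1| = 3); (4,1)–(5,2) (|4−5| = |1−2| = 1).
Total attacking pairs: 3.

3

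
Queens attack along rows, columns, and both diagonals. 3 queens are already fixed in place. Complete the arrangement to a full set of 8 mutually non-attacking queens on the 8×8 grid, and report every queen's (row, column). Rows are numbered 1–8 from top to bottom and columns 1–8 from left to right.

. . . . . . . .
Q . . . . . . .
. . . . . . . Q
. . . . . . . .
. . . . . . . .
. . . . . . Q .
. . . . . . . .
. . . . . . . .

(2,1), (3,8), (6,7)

(1,5) (2,1) (3,8) (4,4) (5,2) (6,7) (7,3) (8,6)

Row 1: attacked by (2,1)→{1,2}; (3,8)→{6,8}; (6,7)→{2,7}. Safe: 3, 4, 5. Place at column 5.
Row 4: attacked by (1,5)→{2,5,8}; (2,1)→{1,3}; (3,8)→{7,8}; (6,7)→{5,7}. Safe: 4, 6. Place at column 4.
Row 5: attacked by (1,5)→{1,5}; (2,1)→{1,4}; (3,8)→{6,8}; (4,4)→{3,4,5}; (6,7)→{6,7,8}. Safe: 2. Place at column 2.
Row 7: attacked by (1,5)→{5}; (2,1)→{1,6}; (3,8)→{4,8}; (4,4)→{1,4,7}; (5,2)→{2,4}; (6,7)→{6,7,8}. Safe: 3. Place at column 3.
Row 8: attacked by (1,5)→{5}; (2,1)→{1,7}; (3,8)→{3,8}; (4,4)→{4,8}; (5,2)→{2,5}; (6,7)→{5,7}; (7,3)→{2,3,4}. Safe: 6. Place at column 6.
Columns [5, 1, 8, 4, 2, 7, 3, 6], r−c [-4, 1, -5, 0, 3, -1, 4, 2], r+c [6, 3, 11, 8, 7, 13, 10, 14] are all distinct, so no two queens attack.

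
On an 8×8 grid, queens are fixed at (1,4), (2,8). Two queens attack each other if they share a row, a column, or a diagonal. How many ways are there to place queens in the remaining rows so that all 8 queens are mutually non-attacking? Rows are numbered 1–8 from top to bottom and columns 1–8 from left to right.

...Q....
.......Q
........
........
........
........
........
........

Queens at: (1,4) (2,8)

3

Branch on row 3: col 1 → 2; col 3 → 0; col 5 → 1.
Sum: 2 + 0 + 1 = 3.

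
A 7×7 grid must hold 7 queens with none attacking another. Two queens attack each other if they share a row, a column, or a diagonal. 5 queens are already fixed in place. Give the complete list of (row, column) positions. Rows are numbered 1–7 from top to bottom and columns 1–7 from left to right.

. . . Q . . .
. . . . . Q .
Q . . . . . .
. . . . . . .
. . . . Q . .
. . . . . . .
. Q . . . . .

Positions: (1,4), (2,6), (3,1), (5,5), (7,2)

Row 4: attacked by (1,4)→{1,4,7}; (2,6)→{4,6}; (3,1)→{1,2}; (5,5)→{4,5,6}; (7,2)→{2,5}. Safe: 3. Place at column 3.
Row 6: attacked by (1,4)→{4}; (2,6)→{2,6}; (3,1)→{1,4}; (4,3)→{1,3,5}; (5,5)→{4,5,6}; (7,2)→{1,2,3}. Safe: 7. Place at column 7.
Columns [4, 6, 1, 3, 5, 7, 2], r−c [-3, -4, 2, 1, 0, -1, 5], r+c [5, 8, 4, 7, 10, 13, 9] are all distinct, so no two queens attack.

(1,4) (2,6) (3,1) (4,3) (5,5) (6,7) (7,2)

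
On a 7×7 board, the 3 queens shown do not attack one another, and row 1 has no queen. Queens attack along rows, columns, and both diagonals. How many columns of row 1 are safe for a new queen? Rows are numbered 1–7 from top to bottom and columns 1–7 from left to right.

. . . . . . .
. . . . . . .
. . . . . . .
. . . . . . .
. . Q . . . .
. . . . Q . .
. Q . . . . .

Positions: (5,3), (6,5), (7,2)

3

(5,3) attacks row 1 at column 3 and diagonals 7.
(6,5) attacks row 1 at column 5.
(7,2) attacks row 1 at column 2.
Attacked columns: {2, 3, 5, 7}. Safe: {1, 4, 6}.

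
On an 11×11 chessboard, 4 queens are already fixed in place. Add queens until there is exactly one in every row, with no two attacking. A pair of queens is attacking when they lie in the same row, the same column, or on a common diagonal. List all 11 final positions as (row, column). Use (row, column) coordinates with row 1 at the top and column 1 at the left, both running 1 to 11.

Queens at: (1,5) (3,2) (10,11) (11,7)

Row 2: attacked by (1,5)→{4,5,6}; (3,2)→{1,2,3}; (10,11)→{3,11}; (11,7)→{7}. Safe: 8, 9, 10. Place at column 10.
Row 4: attacked by (1,5)→{2,5,8}; (2,10)→{8,10}; (3,2)→{1,2,3}; (10,11)→{5,11}; (11,7)→{7}. Safe: 4, 6, 9. Place at column 4.
Row 5: attacked by (1,5)→{1,5,9}; (2,10)→{7,10}; (3,2)→{2,4}; (4,4)→{3,4,5}; (10,11)→{6,11}; (11,7)→{1,7}. Safe: 8. Place at column 8.
Row 6: attacked by (1,5)→{5,10}; (2,10)→{6,10}; (3,2)→{2,5}; (4,4)→{2,4,6}; (5,8)→{7,8,9}; (10,11)→{7,11}; (11,7)→{2,7}. Safe: 1, 3. Place at column 3.
Row 7: attacked by (1,5)→{5,11}; (2,10)→{5,10}; (3,2)→{2,6}; (4,4)→{1,4,7}; (5,8)→{6,8,10}; (6,3)→{2,3,4}; (10,11)→{8,11}; (11,7)→{3,7,11}. Safe: 9. Place at column 9.
Row 8: attacked by (1,5)→{5}; (2,10)→{4,10}; (3,2)→{2,7}; (4,4)→{4,8}; (5,8)→{5,8,11}; (6,3)→{1,3,5}; (7,9)→{8,9,10}; (10,11)→{9,11}; (11,7)→{4,7,10}. Safe: 6. Place at column 6.
Row 9: attacked by (1,5)→{5}; (2,10)→{3,10}; (3,2)→{2,8}; (4,4)→{4,9}; (5,8)→{4,8}; (6,3)→{3,6}; (7,9)→{7,9,11}; (8,6)→{5,6,7}; (10,11)→{10,11}; (11,7)→{5,7,9}. Safe: 1. Place at column 1.
Columns [5, 10, 2, 4, 8, 3, 9, 6, 1, 11, 7], r−c [-4, -8, 1, 0, -3, 3, -2, 2, 8, -1, 4], r+c [6, 12, 5, 8, 13, 9, 16, 14, 10, 21, 18] are all distinct, so no two queens attack.

(1,5) (2,10) (3,2) (4,4) (5,8) (6,3) (7,9) (8,6) (9,1) (10,11) (11,7)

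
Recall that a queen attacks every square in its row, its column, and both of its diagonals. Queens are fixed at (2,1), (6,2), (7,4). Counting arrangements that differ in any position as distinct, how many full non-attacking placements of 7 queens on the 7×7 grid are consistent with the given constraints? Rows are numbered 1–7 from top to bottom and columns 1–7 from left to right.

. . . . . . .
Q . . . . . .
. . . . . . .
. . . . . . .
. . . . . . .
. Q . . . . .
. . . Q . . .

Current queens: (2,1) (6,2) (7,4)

1

Branch on row 1: col 3 → 0; col 5 → 0; col 6 → 1.
Sum: 0 + 0 + 1 = 1.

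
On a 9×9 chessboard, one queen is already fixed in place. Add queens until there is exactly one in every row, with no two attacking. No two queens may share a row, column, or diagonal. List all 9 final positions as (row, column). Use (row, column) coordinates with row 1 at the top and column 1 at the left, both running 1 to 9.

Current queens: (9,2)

(1,8) (2,5) (3,3) (4,1) (5,7) (6,4) (7,6) (8,9) (9,2)

Row 1: attacked by (9,2)→{2}. Safe: 1, 3, 4, 5, 6, 7, 8, 9. Place at column 8.
Row 2: attacked by (1,8)→{7,8,9}; (9,2)→{2,9}. Safe: 1, 3, 4, 5, 6. Place at column 5.
Row 3: attacked by (1,8)→{6,8}; (2,5)→{4,5,6}; (9,2)→{2,8}. Safe: 1, 3, 7, 9. Place at column 3.
Row 4: attacked by (1,8)→{5,8}; (2,5)→{3,5,7}; (3,3)→{2,3,4}; (9,2)→{2,7}. Safe: 1, 6, 9. Place at column 1.
Row 5: attacked by (1,8)→{4,8}; (2,5)→{2,5,8}; (3,3)→{1,3,5}; (4,1)→{1,2}; (9,2)→{2,6}. Safe: 7, 9. Place at column 7.
Row 6: attacked by (1,8)→{3,8}; (2,5)→{1,5,9}; (3,3)→{3,6}; (4,1)→{1,3}; (5,7)→{6,7,8}; (9,2)→{2,5}. Safe: 4. Place at column 4.
Row 7: attacked by (1,8)→{2,8}; (2,5)→{5}; (3,3)→{3,7}; (4,1)→{1,4}; (5,7)→{5,7,9}; (6,4)→{3,4,5}; (9,2)→{2,4}. Safe: 6. Place at column 6.
Row 8: attacked by (1,8)→{1,8}; (2,5)→{5}; (3,3)→{3,8}; (4,1)→{1,5}; (5,7)→{4,7}; (6,4)→{2,4,6}; (7,6)→{5,6,7}; (9,2)→{1,2,3}. Safe: 9. Place at column 9.
Columns [8, 5, 3, 1, 7, 4, 6, 9, 2], r−c [-7, -3, 0, 3, -2, 2, 1, -1, 7], r+c [9, 7, 6, 5, 12, 10, 13, 17, 11] are all distinct, so no two queens attack.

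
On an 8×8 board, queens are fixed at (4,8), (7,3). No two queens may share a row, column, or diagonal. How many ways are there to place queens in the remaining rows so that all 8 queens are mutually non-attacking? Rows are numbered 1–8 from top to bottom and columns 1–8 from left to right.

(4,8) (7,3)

Branch on row 1: col 1 → 0; col 2 → 0; col 4 → 2; col 6 → 0; col 7 → 1.
Sum: 0 + 0 + 2 + 0 + 1 = 3.

3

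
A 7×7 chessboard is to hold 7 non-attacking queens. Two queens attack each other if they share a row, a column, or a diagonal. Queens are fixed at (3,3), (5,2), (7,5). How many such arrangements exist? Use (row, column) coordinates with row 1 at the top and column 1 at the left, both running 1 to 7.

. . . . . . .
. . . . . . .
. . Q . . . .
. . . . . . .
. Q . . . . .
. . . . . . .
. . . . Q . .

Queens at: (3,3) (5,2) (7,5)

Branch on row 1: col 4 → 1; col 7 → 0.
Sum: 1 + 0 = 1.

1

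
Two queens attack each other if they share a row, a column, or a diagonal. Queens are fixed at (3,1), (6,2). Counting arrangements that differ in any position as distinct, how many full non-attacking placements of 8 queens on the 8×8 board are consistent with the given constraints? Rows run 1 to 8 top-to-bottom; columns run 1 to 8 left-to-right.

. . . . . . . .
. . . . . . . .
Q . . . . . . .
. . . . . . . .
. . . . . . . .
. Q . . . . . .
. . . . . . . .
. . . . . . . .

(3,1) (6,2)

8

Branch on row 1: col 4 → 3; col 5 → 1; col 6 → 3; col 8 → 1.
Sum: 3 + 1 + 3 + 1 = 8.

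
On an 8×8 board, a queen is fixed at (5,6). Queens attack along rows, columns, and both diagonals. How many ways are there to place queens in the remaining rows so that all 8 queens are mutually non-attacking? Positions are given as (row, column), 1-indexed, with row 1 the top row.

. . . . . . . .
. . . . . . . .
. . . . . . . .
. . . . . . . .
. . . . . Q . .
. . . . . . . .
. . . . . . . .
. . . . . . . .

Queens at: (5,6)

Branch on row 1: col 1 → 0; col 3 → 2; col 4 → 6; col 5 → 0; col 7 → 3; col 8 → 1.
Sum: 0 + 2 + 6 + 0 + 3 + 1 = 12.

12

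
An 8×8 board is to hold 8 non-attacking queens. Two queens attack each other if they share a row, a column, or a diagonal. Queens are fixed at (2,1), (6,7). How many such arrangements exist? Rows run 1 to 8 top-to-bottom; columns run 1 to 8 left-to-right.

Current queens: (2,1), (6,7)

3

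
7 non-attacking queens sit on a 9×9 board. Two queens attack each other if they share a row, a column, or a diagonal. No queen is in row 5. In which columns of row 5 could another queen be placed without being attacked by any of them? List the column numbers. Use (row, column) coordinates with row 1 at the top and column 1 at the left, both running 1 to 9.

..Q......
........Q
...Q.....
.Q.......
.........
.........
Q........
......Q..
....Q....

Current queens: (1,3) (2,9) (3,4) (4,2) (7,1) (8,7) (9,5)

columns 8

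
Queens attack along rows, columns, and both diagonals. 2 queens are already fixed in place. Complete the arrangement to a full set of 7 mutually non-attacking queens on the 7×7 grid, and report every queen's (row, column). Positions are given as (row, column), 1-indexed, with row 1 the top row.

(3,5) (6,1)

(1,4) (2,7) (3,5) (4,2) (5,6) (6,1) (7,3)

Row 1: attacked by (3,5)→{3,5,7}; (6,1)→{1,6}. Safe: 2, 4. Place at column 4.
Row 2: attacked by (1,4)→{3,4,5}; (3,5)→{4,5,6}; (6,1)→{1,5}. Safe: 2, 7. Place at column 7.
Row 4: attacked by (1,4)→{1,4,7}; (2,7)→{5,7}; (3,5)→{4,5,6}; (6,1)→{1,3}. Safe: 2. Place at column 2.
Row 5: attacked by (1,4)→{4}; (2,7)→{4,7}; (3,5)→{3,5,7}; (4,2)→{1,2,3}; (6,1)→{1,2}. Safe: 6. Place at column 6.
Row 7: attacked by (1,4)→{4}; (2,7)→{2,7}; (3,5)→{1,5}; (4,2)→{2,5}; (5,6)→{4,6}; (6,1)→{1,2}. Safe: 3. Place at column 3.
Columns [4, 7, 5, 2, 6, 1, 3], r−c [-3, -5, -2, 2, -1, 5, 4], r+c [5, 9, 8, 6, 11, 7, 10] are all distinct, so no two queens attack.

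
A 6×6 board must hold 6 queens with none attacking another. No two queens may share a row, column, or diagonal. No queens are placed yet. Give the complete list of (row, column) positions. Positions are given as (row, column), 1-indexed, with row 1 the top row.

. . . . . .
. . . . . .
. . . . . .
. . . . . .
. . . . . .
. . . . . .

Row 1: Safe: 1, 2, 3, 4, 5, 6. Place at column 5.
Row 2: attacked by (1,5)→{4,5,6}. Safe: 1, 2, 3. Place at column 3.
Row 3: attacked by (1,5)→{3,5}; (2,3)→{2,3,4}. Safe: 1, 6. Place at column 1.
Row 4: attacked by (1,5)→{2,5}; (2,3)→{1,3,5}; (3,1)→{1,2}. Safe: 4, 6. Place at column 6.
Row 5: attacked by (1,5)→{1,5}; (2,3)→{3,6}; (3,1)→{1,3}; (4,6)→{5,6}. Safe: 2, 4. Place at column 4.
Row 6: attacked by (1,5)→{5}; (2,3)→{3}; (3,1)→{1,4}; (4,6)→{4,6}; (5,4)→{3,4,5}. Safe: 2. Place at column 2.
Columns [5, 3, 1, 6, 4, 2], r−c [-4, -1, 2, -2, 1, 4], r+c [6, 5, 4, 10, 9, 8] are all distinct, so no two queens attack.

(1,5) (2,3) (3,1) (4,6) (5,4) (6,2)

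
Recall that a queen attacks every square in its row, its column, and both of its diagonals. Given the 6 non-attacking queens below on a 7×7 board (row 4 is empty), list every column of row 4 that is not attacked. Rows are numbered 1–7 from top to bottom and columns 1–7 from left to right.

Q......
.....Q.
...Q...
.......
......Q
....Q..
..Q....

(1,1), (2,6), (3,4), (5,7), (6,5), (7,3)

columns 2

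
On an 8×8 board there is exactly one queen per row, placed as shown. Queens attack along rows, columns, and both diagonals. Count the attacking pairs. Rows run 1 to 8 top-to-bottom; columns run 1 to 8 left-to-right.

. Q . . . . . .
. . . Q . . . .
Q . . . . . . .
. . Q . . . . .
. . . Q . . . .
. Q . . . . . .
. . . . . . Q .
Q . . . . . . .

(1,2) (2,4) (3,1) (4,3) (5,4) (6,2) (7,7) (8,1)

5

Same column: (1,2)–(6,2) (column 2); (2,4)–(5,4) (column 4); (3,1)–(8,1) (column 1).
Same diagonal: (4,3)–(5,4) (|4−5| = |3−4| = 1); (5,4)–(8,1) (|5−8| = |4−1| = 3).
Total attacking pairs: 5.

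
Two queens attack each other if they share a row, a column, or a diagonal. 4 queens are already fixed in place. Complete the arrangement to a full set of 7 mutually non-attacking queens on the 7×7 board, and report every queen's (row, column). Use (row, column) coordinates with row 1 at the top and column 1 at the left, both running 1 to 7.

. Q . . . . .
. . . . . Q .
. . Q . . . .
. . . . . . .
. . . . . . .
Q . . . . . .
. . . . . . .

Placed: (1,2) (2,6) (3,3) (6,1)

Row 4: attacked by (1,2)→{2,5}; (2,6)→{4,6}; (3,3)→{2,3,4}; (6,1)→{1,3}. Safe: 7. Place at column 7.
Row 5: attacked by (1,2)→{2,6}; (2,6)→{3,6}; (3,3)→{1,3,5}; (4,7)→{6,7}; (6,1)→{1,2}. Safe: 4. Place at column 4.
Row 7: attacked by (1,2)→{2}; (2,6)→{1,6}; (3,3)→{3,7}; (4,7)→{4,7}; (5,4)→{2,4,6}; (6,1)→{1,2}. Safe: 5. Place at column 5.
Columns [2, 6, 3, 7, 4, 1, 5], r−c [-1, -4, 0, -3, 1, 5, 2], r+c [3, 8, 6, 11, 9, 7, 12] are all distinct, so no two queens attack.

(1,2) (2,6) (3,3) (4,7) (5,4) (6,1) (7,5)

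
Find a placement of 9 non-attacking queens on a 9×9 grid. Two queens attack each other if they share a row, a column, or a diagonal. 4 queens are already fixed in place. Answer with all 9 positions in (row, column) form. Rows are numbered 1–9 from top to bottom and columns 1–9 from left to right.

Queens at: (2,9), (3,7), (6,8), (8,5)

Row 1: attacked by (2,9)→{8,9}; (3,7)→{5,7,9}; (6,8)→{3,8}; (8,5)→{5}. Safe: 1, 2, 4, 6. Place at column 6.
Row 4: attacked by (1,6)→{3,6,9}; (2,9)→{7,9}; (3,7)→{6,7,8}; (6,8)→{6,8}; (8,5)→{1,5,9}. Safe: 2, 4. Place at column 4.
Row 5: attacked by (1,6)→{2,6}; (2,9)→{6,9}; (3,7)→{5,7,9}; (4,4)→{3,4,5}; (6,8)→{7,8,9}; (8,5)→{2,5,8}. Safe: 1. Place at column 1.
Row 7: attacked by (1,6)→{6}; (2,9)→{4,9}; (3,7)→{3,7}; (4,4)→{1,4,7}; (5,1)→{1,3}; (6,8)→{7,8,9}; (8,5)→{4,5,6}. Safe: 2. Place at column 2.
Row 9: attacked by (1,6)→{6}; (2,9)→{2,9}; (3,7)→{1,7}; (4,4)→{4,9}; (5,1)→{1,5}; (6,8)→{5,8}; (7,2)→{2,4}; (8,5)→{4,5,6}. Safe: 3. Place at column 3.
Columns [6, 9, 7, 4, 1, 8, 2, 5, 3], r−c [-5, -7, -4, 0, 4, -2, 5, 3, 6], r+c [7, 11, 10, 8, 6, 14, 9, 13, 12] are all distinct, so no two queens attack.

(1,6) (2,9) (3,7) (4,4) (5,1) (6,8) (7,2) (8,5) (9,3)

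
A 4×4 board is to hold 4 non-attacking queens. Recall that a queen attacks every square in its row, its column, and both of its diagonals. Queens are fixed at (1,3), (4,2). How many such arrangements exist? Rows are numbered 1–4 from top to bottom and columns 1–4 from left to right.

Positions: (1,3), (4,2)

Branch on row 2: col 1 → 1.
Sum: 1 = 1.

1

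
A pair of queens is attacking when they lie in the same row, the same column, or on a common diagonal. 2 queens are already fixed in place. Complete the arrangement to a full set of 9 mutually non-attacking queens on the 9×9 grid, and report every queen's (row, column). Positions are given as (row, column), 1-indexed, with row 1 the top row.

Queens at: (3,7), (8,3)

(1,8) (2,4) (3,7) (4,9) (5,2) (6,6) (7,1) (8,3) (9,5)

Row 1: attacked by (3,7)→{5,7,9}; (8,3)→{3}. Safe: 1, 2, 4, 6, 8. Place at column 8.
Row 2: attacked by (1,8)→{7,8,9}; (3,7)→{6,7,8}; (8,3)→{3,9}. Safe: 1, 2, 4, 5. Place at column 4.
Row 4: attacked by (1,8)→{5,8}; (2,4)→{2,4,6}; (3,7)→{6,7,8}; (8,3)→{3,7}. Safe: 1, 9. Place at column 9.
Row 5: attacked by (1,8)→{4,8}; (2,4)→{1,4,7}; (3,7)→{5,7,9}; (4,9)→{8,9}; (8,3)→{3,6}. Safe: 2. Place at column 2.
Row 6: attacked by (1,8)→{3,8}; (2,4)→{4,8}; (3,7)→{4,7}; (4,9)→{7,9}; (5,2)→{1,2,3}; (8,3)→{1,3,5}. Safe: 6. Place at column 6.
Row 7: attacked by (1,8)→{2,8}; (2,4)→{4,9}; (3,7)→{3,7}; (4,9)→{6,9}; (5,2)→{2,4}; (6,6)→{5,6,7}; (8,3)→{2,3,4}. Safe: 1. Place at column 1.
Row 9: attacked by (1,8)→{8}; (2,4)→{4}; (3,7)→{1,7}; (4,9)→{4,9}; (5,2)→{2,6}; (6,6)→{3,6,9}; (7,1)→{1,3}; (8,3)→{2,3,4}. Safe: 5. Place at column 5.
Columns [8, 4, 7, 9, 2, 6, 1, 3, 5], r−c [-7, -2, -4, -5, 3, 0, 6, 5, 4], r+c [9, 6, 10, 13, 7, 12, 8, 11, 14] are all distinct, so no two queens attack.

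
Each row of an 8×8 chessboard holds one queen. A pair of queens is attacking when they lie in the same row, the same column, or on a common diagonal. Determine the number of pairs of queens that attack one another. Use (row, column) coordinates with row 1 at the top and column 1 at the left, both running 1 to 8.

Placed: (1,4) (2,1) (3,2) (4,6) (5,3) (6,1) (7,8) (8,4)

4

Same column: (1,4)–(8,4) (column 4); (2,1)–(6,1) (column 1).
Same diagonal: (1,4)–(3,2) (|1−3| = |4−2| = 2); (2,1)–(3,2) (|2−3| = |1−2| = 1).
Total attacking pairs: 4.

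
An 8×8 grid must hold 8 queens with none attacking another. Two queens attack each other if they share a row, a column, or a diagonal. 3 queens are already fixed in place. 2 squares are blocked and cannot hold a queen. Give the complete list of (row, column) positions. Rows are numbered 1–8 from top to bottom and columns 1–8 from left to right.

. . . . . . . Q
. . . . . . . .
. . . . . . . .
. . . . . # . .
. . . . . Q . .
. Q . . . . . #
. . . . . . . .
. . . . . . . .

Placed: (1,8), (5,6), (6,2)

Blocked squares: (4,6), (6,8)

Row 2: attacked by (1,8)→{7,8}; (5,6)→{3,6}; (6,2)→{2,6}. Safe: 1, 4, 5. Place at column 4.
Row 3: attacked by (1,8)→{6,8}; (2,4)→{3,4,5}; (5,6)→{4,6,8}; (6,2)→{2,5}. Safe: 1, 7. Place at column 1.
Row 4: attacked by (1,8)→{5,8}; (2,4)→{2,4,6}; (3,1)→{1,2}; (5,6)→{5,6,7}; (6,2)→{2,4}. Blocked: 6. Safe: 3. Place at column 3.
Row 7: attacked by (1,8)→{2,8}; (2,4)→{4}; (3,1)→{1,5}; (4,3)→{3,6}; (5,6)→{4,6,8}; (6,2)→{1,2,3}. Safe: 7. Place at column 7.
Row 8: attacked by (1,8)→{1,8}; (2,4)→{4}; (3,1)→{1,6}; (4,3)→{3,7}; (5,6)→{3,6}; (6,2)→{2,4}; (7,7)→{6,7,8}. Safe: 5. Place at column 5.
Columns [8, 4, 1, 3, 6, 2, 7, 5], r−c [-7, -2, 2, 1, -1, 4, 0, 3], r+c [9, 6, 4, 7, 11, 8, 14, 13] are all distinct, so no two queens attack.

(1,8) (2,4) (3,1) (4,3) (5,6) (6,2) (7,7) (8,5)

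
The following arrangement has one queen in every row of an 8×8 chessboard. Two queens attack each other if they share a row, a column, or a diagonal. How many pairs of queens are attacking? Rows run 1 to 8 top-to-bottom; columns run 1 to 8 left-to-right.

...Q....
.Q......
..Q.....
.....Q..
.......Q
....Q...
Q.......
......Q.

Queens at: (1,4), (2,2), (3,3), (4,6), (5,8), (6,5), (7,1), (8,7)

Same diagonal: (1,4)–(5,8) (|1−5| = |4−8| = 4); (2,2)–(3,3) (|2−3| = |2−3| = 1); (6,5)–(8,7) (|6−8| = |5−7| = 2).
Total attacking pairs: 3.

3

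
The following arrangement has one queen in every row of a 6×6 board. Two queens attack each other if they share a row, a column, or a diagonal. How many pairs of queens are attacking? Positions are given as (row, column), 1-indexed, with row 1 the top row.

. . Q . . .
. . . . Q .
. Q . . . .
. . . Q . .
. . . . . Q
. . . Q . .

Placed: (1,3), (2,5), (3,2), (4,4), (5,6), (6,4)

1

Same column: (4,4)–(6,4) (column 4).
Total attacking pairs: 1.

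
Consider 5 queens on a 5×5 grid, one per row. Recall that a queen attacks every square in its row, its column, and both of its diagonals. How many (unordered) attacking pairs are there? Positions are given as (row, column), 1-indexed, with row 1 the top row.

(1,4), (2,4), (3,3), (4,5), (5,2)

2

Same column: (1,4)–(2,4) (column 4).
Same diagonal: (2,4)–(3,3) (|2−3| = |4−3| = 1).
Total attacking pairs: 2.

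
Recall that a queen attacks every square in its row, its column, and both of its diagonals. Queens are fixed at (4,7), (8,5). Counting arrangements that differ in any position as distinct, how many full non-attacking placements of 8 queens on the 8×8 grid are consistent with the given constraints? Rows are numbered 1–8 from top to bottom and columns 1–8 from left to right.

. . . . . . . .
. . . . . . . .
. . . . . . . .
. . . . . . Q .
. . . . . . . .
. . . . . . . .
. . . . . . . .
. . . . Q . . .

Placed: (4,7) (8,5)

Branch on row 1: col 1 → 0; col 2 → 1; col 3 → 2; col 6 → 0; col 8 → 0.
Sum: 0 + 1 + 2 + 0 + 0 = 3.

3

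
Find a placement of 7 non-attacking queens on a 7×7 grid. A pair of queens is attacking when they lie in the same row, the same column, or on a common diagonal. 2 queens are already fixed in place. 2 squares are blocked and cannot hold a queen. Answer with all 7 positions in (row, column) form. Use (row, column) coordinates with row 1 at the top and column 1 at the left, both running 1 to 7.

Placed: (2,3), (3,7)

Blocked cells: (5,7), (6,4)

(1,6) (2,3) (3,7) (4,4) (5,1) (6,5) (7,2)

Row 1: attacked by (2,3)→{2,3,4}; (3,7)→{5,7}. Safe: 1, 6. Place at column 6.
Row 4: attacked by (1,6)→{3,6}; (2,3)→{1,3,5}; (3,7)→{6,7}. Safe: 2, 4. Place at column 4.
Row 5: attacked by (1,6)→{2,6}; (2,3)→{3,6}; (3,7)→{5,7}; (4,4)→{3,4,5}. Blocked: 7. Safe: 1. Place at column 1.
Row 6: attacked by (1,6)→{1,6}; (2,3)→{3,7}; (3,7)→{4,7}; (4,4)→{2,4,6}; (5,1)→{1,2}. Blocked: 4. Safe: 5. Place at column 5.
Row 7: attacked by (1,6)→{6}; (2,3)→{3}; (3,7)→{3,7}; (4,4)→{1,4,7}; (5,1)→{1,3}; (6,5)→{4,5,6}. Safe: 2. Place at column 2.
Columns [6, 3, 7, 4, 1, 5, 2], r−c [-5, -1, -4, 0, 4, 1, 5], r+c [7, 5, 10, 8, 6, 11, 9] are all distinct, so no two queens attack.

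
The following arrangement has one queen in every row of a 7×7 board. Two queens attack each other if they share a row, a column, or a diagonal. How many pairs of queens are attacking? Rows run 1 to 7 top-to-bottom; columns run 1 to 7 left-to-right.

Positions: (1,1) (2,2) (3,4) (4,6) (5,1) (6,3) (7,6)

3

Same column: (1,1)–(5,1) (column 1); (4,6)–(7,6) (column 6).
Same diagonal: (1,1)–(2,2) (|1−2| = |1−2| = 1).
Total attacking pairs: 3.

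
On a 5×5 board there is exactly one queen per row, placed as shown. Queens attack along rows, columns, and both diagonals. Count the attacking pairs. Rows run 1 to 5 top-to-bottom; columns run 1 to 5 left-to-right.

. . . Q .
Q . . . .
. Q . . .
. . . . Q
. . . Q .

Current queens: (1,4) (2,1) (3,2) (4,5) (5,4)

Same column: (1,4)–(5,4) (column 4).
Same diagonal: (1,4)–(3,2) (|1−3| = |4−2| = 2); (2,1)–(3,2) (|2−3| = |1−2| = 1); (2,1)–(5,4) (|2−5| = |1−4| = 3); (3,2)–(5,4) (|3−5| = |2−4| = 2); (4,5)–(5,4) (|4−5| = |5−4| = 1).
Total attacking pairs: 6.

6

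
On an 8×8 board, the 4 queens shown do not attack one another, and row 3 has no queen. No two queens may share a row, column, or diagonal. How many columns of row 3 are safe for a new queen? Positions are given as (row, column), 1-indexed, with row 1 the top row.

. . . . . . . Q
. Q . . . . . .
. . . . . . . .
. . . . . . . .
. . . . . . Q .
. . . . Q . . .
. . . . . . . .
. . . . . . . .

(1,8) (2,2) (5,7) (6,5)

1

(1,8) attacks row 3 at column 8 and diagonals 6.
(2,2) attacks row 3 at column 2 and diagonals 1, 3.
(5,7) attacks row 3 at column 7 and diagonals 5.
(6,5) attacks row 3 at column 5 and diagonals 2, 8.
Attacked columns: {1, 2, 3, 5, 6, 7, 8}. Safe: {4}.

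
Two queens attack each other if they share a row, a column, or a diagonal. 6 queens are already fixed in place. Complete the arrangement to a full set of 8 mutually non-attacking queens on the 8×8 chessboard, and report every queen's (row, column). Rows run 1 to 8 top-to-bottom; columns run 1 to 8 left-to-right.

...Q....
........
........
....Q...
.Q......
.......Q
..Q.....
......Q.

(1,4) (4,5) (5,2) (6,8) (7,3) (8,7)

Row 2: attacked by (1,4)→{3,4,5}; (4,5)→{3,5,7}; (5,2)→{2,5}; (6,8)→{4,8}; (7,3)→{3,8}; (8,7)→{1,7}. Safe: 6. Place at column 6.
Row 3: attacked by (1,4)→{2,4,6}; (2,6)→{5,6,7}; (4,5)→{4,5,6}; (5,2)→{2,4}; (6,8)→{5,8}; (7,3)→{3,7}; (8,7)→{2,7}. Safe: 1. Place at column 1.
Columns [4, 6, 1, 5, 2, 8, 3, 7], r−c [-3, -4, 2, -1, 3, -2, 4, 1], r+c [5, 8, 4, 9, 7, 14, 10, 15] are all distinct, so no two queens attack.

(1,4) (2,6) (3,1) (4,5) (5,2) (6,8) (7,3) (8,7)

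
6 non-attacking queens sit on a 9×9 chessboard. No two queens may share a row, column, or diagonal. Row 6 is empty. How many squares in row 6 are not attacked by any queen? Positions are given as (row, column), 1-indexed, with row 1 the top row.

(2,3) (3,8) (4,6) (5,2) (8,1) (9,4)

1

(2,3) attacks row 6 at column 3 and diagonals 7.
(3,8) attacks row 6 at column 8 and diagonals 5.
(4,6) attacks row 6 at column 6 and diagonals 4, 8.
(5,2) attacks row 6 at column 2 and diagonals 1, 3.
(8,1) attacks row 6 at column 1 and diagonals 3.
(9,4) attacks row 6 at column 4 and diagonals 1, 7.
Attacked columns: {1, 2, 3, 4, 5, 6, 7, 8}. Safe: {9}.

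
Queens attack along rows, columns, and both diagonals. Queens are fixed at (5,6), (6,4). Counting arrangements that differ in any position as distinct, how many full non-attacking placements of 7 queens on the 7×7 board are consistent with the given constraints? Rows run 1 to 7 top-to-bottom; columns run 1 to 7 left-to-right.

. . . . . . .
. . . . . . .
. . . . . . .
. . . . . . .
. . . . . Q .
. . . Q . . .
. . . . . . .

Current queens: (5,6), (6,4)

Branch on row 1: col 1 → 0; col 3 → 0; col 5 → 0; col 7 → 1.
Sum: 0 + 0 + 0 + 1 = 1.

1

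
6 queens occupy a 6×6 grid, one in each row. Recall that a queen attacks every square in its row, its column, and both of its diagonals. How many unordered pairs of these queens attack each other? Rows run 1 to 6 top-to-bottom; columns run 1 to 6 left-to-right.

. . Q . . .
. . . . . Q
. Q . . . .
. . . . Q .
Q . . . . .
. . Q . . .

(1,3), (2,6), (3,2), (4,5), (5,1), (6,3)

2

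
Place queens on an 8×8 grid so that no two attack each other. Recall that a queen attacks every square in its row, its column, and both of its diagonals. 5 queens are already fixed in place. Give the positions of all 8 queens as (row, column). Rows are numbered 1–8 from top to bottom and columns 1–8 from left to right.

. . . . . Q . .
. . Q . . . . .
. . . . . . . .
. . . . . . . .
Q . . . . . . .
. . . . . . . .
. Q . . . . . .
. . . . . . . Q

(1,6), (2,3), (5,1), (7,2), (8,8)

Row 3: attacked by (1,6)→{4,6,8}; (2,3)→{2,3,4}; (5,1)→{1,3}; (7,2)→{2,6}; (8,8)→{3,8}. Safe: 5, 7. Place at column 5.
Row 4: attacked by (1,6)→{3,6}; (2,3)→{1,3,5}; (3,5)→{4,5,6}; (5,1)→{1,2}; (7,2)→{2,5}; (8,8)→{4,8}. Safe: 7. Place at column 7.
Row 6: attacked by (1,6)→{1,6}; (2,3)→{3,7}; (3,5)→{2,5,8}; (4,7)→{5,7}; (5,1)→{1,2}; (7,2)→{1,2,3}; (8,8)→{6,8}. Safe: 4. Place at column 4.
Columns [6, 3, 5, 7, 1, 4, 2, 8], r−c [-5, -1, -2, -3, 4, 2, 5, 0], r+c [7, 5, 8, 11, 6, 10, 9, 16] are all distinct, so no two queens attack.

(1,6) (2,3) (3,5) (4,7) (5,1) (6,4) (7,2) (8,8)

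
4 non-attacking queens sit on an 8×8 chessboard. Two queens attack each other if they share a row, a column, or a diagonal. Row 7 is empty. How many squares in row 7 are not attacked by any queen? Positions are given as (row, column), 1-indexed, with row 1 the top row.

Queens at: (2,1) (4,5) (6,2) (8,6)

1

(2,1) attacks row 7 at column 1 and diagonals 6.
(4,5) attacks row 7 at column 5 and diagonals 2, 8.
(6,2) attacks row 7 at column 2 and diagonals 1, 3.
(8,6) attacks row 7 at column 6 and diagonals 5, 7.
Attacked columns: {1, 2, 3, 5, 6, 7, 8}. Safe: {4}.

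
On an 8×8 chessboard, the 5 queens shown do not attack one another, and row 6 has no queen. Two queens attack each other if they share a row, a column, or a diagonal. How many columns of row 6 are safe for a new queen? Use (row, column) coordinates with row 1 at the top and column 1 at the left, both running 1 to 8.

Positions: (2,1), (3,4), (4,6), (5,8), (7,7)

2

(2,1) attacks row 6 at column 1 and diagonals 5.
(3,4) attacks row 6 at column 4 and diagonals 1, 7.
(4,6) attacks row 6 at column 6 and diagonals 4, 8.
(5,8) attacks row 6 at column 8 and diagonals 7.
(7,7) attacks row 6 at column 7 and diagonals 6, 8.
Attacked columns: {1, 4, 5, 6, 7, 8}. Safe: {2, 3}.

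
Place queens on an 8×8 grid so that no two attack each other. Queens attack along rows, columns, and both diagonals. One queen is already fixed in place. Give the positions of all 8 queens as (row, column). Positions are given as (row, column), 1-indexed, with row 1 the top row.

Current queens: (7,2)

Row 1: attacked by (7,2)→{2,8}. Safe: 1, 3, 4, 5, 6, 7. Place at column 4.
Row 2: attacked by (1,4)→{3,4,5}; (7,2)→{2,7}. Safe: 1, 6, 8. Place at column 8.
Row 3: attacked by (1,4)→{2,4,6}; (2,8)→{7,8}; (7,2)→{2,6}. Safe: 1, 3, 5. Place at column 5.
Row 4: attacked by (1,4)→{1,4,7}; (2,8)→{6,8}; (3,5)→{4,5,6}; (7,2)→{2,5}. Safe: 3. Place at column 3.
Row 5: attacked by (1,4)→{4,8}; (2,8)→{5,8}; (3,5)→{3,5,7}; (4,3)→{2,3,4}; (7,2)→{2,4}. Safe: 1, 6. Place at column 1.
Row 6: attacked by (1,4)→{4}; (2,8)→{4,8}; (3,5)→{2,5,8}; (4,3)→{1,3,5}; (5,1)→{1,2}; (7,2)→{1,2,3}. Safe: 6, 7. Place at column 7.
Row 8: attacked by (1,4)→{4}; (2,8)→{2,8}; (3,5)→{5}; (4,3)→{3,7}; (5,1)→{1,4}; (6,7)→{5,7}; (7,2)→{1,2,3}. Safe: 6. Place at column 6.
Columns [4, 8, 5, 3, 1, 7, 2, 6], r−c [-3, -6, -2, 1, 4, -1, 5, 2], r+c [5, 10, 8, 7, 6, 13, 9, 14] are all distinct, so no two queens attack.

(1,4) (2,8) (3,5) (4,3) (5,1) (6,7) (7,2) (8,6)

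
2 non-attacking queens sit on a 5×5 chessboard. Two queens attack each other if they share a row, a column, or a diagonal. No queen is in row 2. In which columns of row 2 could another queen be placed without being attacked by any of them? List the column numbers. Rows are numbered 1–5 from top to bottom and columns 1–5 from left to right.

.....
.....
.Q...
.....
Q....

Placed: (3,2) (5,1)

columns 5

(3,2) attacks row 2 at column 2 and diagonals 1, 3.
(5,1) attacks row 2 at column 1 and diagonals 4.
Attacked columns: {1, 2, 3, 4}. Safe: {5}.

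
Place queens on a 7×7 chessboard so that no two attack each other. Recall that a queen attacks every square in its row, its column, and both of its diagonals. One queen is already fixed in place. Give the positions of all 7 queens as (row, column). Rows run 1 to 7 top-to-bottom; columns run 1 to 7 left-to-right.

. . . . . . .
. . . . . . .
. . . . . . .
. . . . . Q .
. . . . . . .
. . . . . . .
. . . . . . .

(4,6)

Row 1: attacked by (4,6)→{3,6}. Safe: 1, 2, 4, 5, 7. Place at column 5.
Row 2: attacked by (1,5)→{4,5,6}; (4,6)→{4,6}. Safe: 1, 2, 3, 7. Place at column 3.
Row 3: attacked by (1,5)→{3,5,7}; (2,3)→{2,3,4}; (4,6)→{5,6,7}. Safe: 1. Place at column 1.
Row 5: attacked by (1,5)→{1,5}; (2,3)→{3,6}; (3,1)→{1,3}; (4,6)→{5,6,7}. Safe: 2, 4. Place at column 4.
Row 6: attacked by (1,5)→{5}; (2,3)→{3,7}; (3,1)→{1,4}; (4,6)→{4,6}; (5,4)→{3,4,5}. Safe: 2. Place at column 2.
Row 7: attacked by (1,5)→{5}; (2,3)→{3}; (3,1)→{1,5}; (4,6)→{3,6}; (5,4)→{2,4,6}; (6,2)→{1,2,3}. Safe: 7. Place at column 7.
Columns [5, 3, 1, 6, 4, 2, 7], r−c [-4, -1, 2, -2, 1, 4, 0], r+c [6, 5, 4, 10, 9, 8, 14] are all distinct, so no two queens attack.

(1,5) (2,3) (3,1) (4,6) (5,4) (6,2) (7,7)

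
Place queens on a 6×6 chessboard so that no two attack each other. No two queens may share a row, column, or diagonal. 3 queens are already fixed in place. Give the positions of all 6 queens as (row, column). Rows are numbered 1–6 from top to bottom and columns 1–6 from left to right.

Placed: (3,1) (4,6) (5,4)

(1,5) (2,3) (3,1) (4,6) (5,4) (6,2)

Row 1: attacked by (3,1)→{1,3}; (4,6)→{3,6}; (5,4)→{4}. Safe: 2, 5. Place at column 5.
Row 2: attacked by (1,5)→{4,5,6}; (3,1)→{1,2}; (4,6)→{4,6}; (5,4)→{1,4}. Safe: 3. Place at column 3.
Row 6: attacked by (1,5)→{5}; (2,3)→{3}; (3,1)→{1,4}; (4,6)→{4,6}; (5,4)→{3,4,5}. Safe: 2. Place at column 2.
Columns [5, 3, 1, 6, 4, 2], r−c [-4, -1, 2, -2, 1, 4], r+c [6, 5, 4, 10, 9, 8] are all distinct, so no two queens attack.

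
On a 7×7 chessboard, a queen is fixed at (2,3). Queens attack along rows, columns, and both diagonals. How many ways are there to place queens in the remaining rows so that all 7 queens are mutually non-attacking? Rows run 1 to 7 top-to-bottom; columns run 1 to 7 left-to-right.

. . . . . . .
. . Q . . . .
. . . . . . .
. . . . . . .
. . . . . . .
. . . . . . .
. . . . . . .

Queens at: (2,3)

Branch on row 1: col 1 → 1; col 5 → 1; col 6 → 3; col 7 → 1.
Sum: 1 + 1 + 3 + 1 = 6.

6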